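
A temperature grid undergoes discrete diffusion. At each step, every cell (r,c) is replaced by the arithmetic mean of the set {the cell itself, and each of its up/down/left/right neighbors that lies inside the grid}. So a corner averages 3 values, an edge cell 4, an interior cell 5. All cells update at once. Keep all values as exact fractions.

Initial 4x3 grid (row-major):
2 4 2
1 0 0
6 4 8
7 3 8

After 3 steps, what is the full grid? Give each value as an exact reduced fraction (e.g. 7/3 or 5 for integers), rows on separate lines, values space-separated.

After step 1:
  7/3 2 2
  9/4 9/5 5/2
  9/2 21/5 5
  16/3 11/2 19/3
After step 2:
  79/36 61/30 13/6
  653/240 51/20 113/40
  977/240 21/5 541/120
  46/9 641/120 101/18
After step 3:
  5003/2160 161/72 281/120
  4153/1440 3439/1200 241/80
  5797/1440 4961/1200 1543/360
  10457/2160 1459/288 2783/540

Answer: 5003/2160 161/72 281/120
4153/1440 3439/1200 241/80
5797/1440 4961/1200 1543/360
10457/2160 1459/288 2783/540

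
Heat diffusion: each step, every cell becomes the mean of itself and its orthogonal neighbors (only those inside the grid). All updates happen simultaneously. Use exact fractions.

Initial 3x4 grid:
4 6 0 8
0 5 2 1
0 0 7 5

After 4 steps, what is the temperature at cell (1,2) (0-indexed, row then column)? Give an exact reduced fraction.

Answer: 597401/180000

Derivation:
Step 1: cell (1,2) = 3
Step 2: cell (1,2) = 171/50
Step 3: cell (1,2) = 20183/6000
Step 4: cell (1,2) = 597401/180000
Full grid after step 4:
  368857/129600 668747/216000 245429/72000 77057/21600
  2193683/864000 1041127/360000 597401/180000 769067/216000
  101969/43200 96437/36000 348331/108000 114373/32400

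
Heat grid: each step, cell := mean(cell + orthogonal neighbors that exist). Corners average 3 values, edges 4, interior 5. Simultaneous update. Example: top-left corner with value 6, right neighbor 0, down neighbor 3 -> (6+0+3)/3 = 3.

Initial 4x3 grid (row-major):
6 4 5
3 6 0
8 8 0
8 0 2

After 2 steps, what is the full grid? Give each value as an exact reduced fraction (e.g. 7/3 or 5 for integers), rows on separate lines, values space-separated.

After step 1:
  13/3 21/4 3
  23/4 21/5 11/4
  27/4 22/5 5/2
  16/3 9/2 2/3
After step 2:
  46/9 1007/240 11/3
  631/120 447/100 249/80
  667/120 447/100 619/240
  199/36 149/40 23/9

Answer: 46/9 1007/240 11/3
631/120 447/100 249/80
667/120 447/100 619/240
199/36 149/40 23/9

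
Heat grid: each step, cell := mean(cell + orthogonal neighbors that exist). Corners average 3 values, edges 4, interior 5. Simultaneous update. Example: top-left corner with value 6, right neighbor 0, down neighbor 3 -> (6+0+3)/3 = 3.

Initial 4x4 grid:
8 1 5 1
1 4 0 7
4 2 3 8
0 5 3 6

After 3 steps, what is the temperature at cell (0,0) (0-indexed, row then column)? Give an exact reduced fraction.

Answer: 6881/2160

Derivation:
Step 1: cell (0,0) = 10/3
Step 2: cell (0,0) = 145/36
Step 3: cell (0,0) = 6881/2160
Full grid after step 3:
  6881/2160 5029/1440 22721/7200 8273/2160
  2423/720 139/48 22463/6000 13933/3600
  1083/400 1339/400 21829/6000 16853/3600
  2137/720 7313/2400 30091/7200 10027/2160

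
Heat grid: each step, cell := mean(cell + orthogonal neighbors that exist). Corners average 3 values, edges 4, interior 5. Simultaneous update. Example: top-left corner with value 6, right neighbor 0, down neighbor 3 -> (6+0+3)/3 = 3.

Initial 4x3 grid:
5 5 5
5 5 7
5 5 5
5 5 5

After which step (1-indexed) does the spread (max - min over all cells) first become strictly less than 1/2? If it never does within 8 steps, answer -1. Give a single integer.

Step 1: max=17/3, min=5, spread=2/3
Step 2: max=331/60, min=5, spread=31/60
Step 3: max=2911/540, min=5, spread=211/540
  -> spread < 1/2 first at step 3
Step 4: max=286897/54000, min=4547/900, spread=14077/54000
Step 5: max=2570407/486000, min=273683/54000, spread=5363/24300
Step 6: max=76640809/14580000, min=152869/30000, spread=93859/583200
Step 7: max=4584274481/874800000, min=248336467/48600000, spread=4568723/34992000
Step 8: max=274220435629/52488000000, min=7471618889/1458000000, spread=8387449/83980800

Answer: 3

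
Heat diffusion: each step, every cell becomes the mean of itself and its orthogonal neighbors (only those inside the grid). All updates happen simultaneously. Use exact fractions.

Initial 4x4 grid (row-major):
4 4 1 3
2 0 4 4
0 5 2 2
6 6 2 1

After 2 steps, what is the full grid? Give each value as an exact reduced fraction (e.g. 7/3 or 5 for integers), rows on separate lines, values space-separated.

Answer: 85/36 139/48 607/240 107/36
133/48 231/100 289/100 311/120
227/80 83/25 64/25 61/24
4 141/40 73/24 20/9

Derivation:
After step 1:
  10/3 9/4 3 8/3
  3/2 3 11/5 13/4
  13/4 13/5 3 9/4
  4 19/4 11/4 5/3
After step 2:
  85/36 139/48 607/240 107/36
  133/48 231/100 289/100 311/120
  227/80 83/25 64/25 61/24
  4 141/40 73/24 20/9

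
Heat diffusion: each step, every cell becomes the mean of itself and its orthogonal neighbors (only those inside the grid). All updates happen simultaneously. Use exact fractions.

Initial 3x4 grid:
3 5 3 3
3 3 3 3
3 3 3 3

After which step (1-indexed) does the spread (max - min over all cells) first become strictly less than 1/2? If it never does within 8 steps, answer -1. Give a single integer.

Answer: 3

Derivation:
Step 1: max=11/3, min=3, spread=2/3
Step 2: max=211/60, min=3, spread=31/60
Step 3: max=1831/540, min=3, spread=211/540
  -> spread < 1/2 first at step 3
Step 4: max=178897/54000, min=2747/900, spread=14077/54000
Step 5: max=1598407/486000, min=165683/54000, spread=5363/24300
Step 6: max=47480809/14580000, min=92869/30000, spread=93859/583200
Step 7: max=2834674481/874800000, min=151136467/48600000, spread=4568723/34992000
Step 8: max=169244435629/52488000000, min=4555618889/1458000000, spread=8387449/83980800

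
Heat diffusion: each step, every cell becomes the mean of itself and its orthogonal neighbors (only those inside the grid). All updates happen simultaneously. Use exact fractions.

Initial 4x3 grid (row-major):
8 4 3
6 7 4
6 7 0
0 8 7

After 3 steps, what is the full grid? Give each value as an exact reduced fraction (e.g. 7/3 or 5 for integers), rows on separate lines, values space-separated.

After step 1:
  6 11/2 11/3
  27/4 28/5 7/2
  19/4 28/5 9/2
  14/3 11/2 5
After step 2:
  73/12 623/120 38/9
  231/40 539/100 259/60
  653/120 519/100 93/20
  179/36 623/120 5
After step 3:
  341/60 37597/7200 4943/1080
  2269/400 7759/1500 16721/3600
  19241/3600 7759/1500 5747/1200
  2809/540 36637/7200 1781/360

Answer: 341/60 37597/7200 4943/1080
2269/400 7759/1500 16721/3600
19241/3600 7759/1500 5747/1200
2809/540 36637/7200 1781/360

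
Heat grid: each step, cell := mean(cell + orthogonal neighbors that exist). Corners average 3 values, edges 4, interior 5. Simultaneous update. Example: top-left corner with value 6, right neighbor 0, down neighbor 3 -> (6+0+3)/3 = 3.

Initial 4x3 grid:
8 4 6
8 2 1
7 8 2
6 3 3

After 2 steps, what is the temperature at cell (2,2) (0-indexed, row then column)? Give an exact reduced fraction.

Step 1: cell (2,2) = 7/2
Step 2: cell (2,2) = 799/240
Full grid after step 2:
  215/36 299/60 137/36
  743/120 23/5 871/240
  697/120 99/20 799/240
  211/36 87/20 67/18

Answer: 799/240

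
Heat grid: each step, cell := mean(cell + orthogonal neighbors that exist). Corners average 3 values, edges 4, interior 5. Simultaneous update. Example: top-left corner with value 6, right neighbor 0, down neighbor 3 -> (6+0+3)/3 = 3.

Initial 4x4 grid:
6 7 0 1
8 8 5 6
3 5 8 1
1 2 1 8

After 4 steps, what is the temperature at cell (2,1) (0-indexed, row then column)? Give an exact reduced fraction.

Answer: 26713/6000

Derivation:
Step 1: cell (2,1) = 26/5
Step 2: cell (2,1) = 223/50
Step 3: cell (2,1) = 4639/1000
Step 4: cell (2,1) = 26713/6000
Full grid after step 4:
  30361/5400 4157/800 487579/108000 25733/6480
  1525/288 25551/5000 404359/90000 113611/27000
  164401/36000 26713/6000 25126/5625 113563/27000
  41923/10800 36089/9000 109483/27000 34447/8100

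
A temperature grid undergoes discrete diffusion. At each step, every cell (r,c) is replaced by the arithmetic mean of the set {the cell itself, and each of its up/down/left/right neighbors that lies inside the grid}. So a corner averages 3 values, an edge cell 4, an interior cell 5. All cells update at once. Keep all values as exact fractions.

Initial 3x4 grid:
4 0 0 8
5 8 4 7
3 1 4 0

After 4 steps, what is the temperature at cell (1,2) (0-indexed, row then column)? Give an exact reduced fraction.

Answer: 1347329/360000

Derivation:
Step 1: cell (1,2) = 23/5
Step 2: cell (1,2) = 91/25
Step 3: cell (1,2) = 2957/750
Step 4: cell (1,2) = 1347329/360000
Full grid after step 4:
  19831/5400 8129/2250 17533/4500 171943/43200
  260773/72000 224759/60000 1347329/360000 3465601/864000
  26833/7200 259003/72000 813709/216000 492179/129600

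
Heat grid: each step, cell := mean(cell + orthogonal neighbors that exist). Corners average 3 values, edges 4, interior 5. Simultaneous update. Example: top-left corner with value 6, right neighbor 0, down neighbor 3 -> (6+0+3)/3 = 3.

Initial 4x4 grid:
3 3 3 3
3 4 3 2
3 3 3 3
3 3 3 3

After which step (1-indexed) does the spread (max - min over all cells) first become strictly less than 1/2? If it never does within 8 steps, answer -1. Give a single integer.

Answer: 2

Derivation:
Step 1: max=13/4, min=8/3, spread=7/12
Step 2: max=159/50, min=67/24, spread=233/600
  -> spread < 1/2 first at step 2
Step 3: max=7543/2400, min=1235/432, spread=6137/21600
Step 4: max=33779/10800, min=187837/64800, spread=14837/64800
Step 5: max=201217/64800, min=4738459/1620000, spread=48661/270000
Step 6: max=30051893/9720000, min=57228043/19440000, spread=35503/240000
Step 7: max=897449627/291600000, min=4310763343/1458000000, spread=7353533/60750000
Step 8: max=26832706229/8748000000, min=259597179269/87480000000, spread=2909961007/29160000000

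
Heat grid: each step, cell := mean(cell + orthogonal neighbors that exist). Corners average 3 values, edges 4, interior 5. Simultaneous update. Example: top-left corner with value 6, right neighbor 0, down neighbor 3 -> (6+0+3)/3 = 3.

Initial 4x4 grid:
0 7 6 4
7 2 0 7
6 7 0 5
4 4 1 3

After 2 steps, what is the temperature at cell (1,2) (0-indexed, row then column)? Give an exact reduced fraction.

Step 1: cell (1,2) = 3
Step 2: cell (1,2) = 369/100
Full grid after step 2:
  73/18 259/60 25/6 167/36
  1141/240 189/50 369/100 197/48
  1093/240 21/5 303/100 267/80
  44/9 217/60 29/10 35/12

Answer: 369/100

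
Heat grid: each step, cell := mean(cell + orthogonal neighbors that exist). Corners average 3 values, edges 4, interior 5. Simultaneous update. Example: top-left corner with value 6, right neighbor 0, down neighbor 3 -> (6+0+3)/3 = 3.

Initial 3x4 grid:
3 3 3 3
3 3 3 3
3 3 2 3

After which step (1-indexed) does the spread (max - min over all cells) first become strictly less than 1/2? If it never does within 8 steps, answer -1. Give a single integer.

Step 1: max=3, min=8/3, spread=1/3
  -> spread < 1/2 first at step 1
Step 2: max=3, min=329/120, spread=31/120
Step 3: max=3, min=3029/1080, spread=211/1080
Step 4: max=5353/1800, min=307103/108000, spread=14077/108000
Step 5: max=320317/108000, min=2775593/972000, spread=5363/48600
Step 6: max=177131/60000, min=83739191/29160000, spread=93859/1166400
Step 7: max=286263533/97200000, min=5038525519/1749600000, spread=4568723/69984000
Step 8: max=8566381111/2916000000, min=303147564371/104976000000, spread=8387449/167961600

Answer: 1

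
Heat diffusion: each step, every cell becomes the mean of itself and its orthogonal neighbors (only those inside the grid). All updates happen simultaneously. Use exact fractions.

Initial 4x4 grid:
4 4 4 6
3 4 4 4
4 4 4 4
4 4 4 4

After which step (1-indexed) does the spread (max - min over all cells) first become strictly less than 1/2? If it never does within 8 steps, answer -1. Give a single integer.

Answer: 4

Derivation:
Step 1: max=14/3, min=11/3, spread=1
Step 2: max=41/9, min=449/120, spread=293/360
Step 3: max=473/108, min=13799/3600, spread=5903/10800
Step 4: max=69727/16200, min=418037/108000, spread=140429/324000
  -> spread < 1/2 first at step 4
Step 5: max=2060389/486000, min=12655133/3240000, spread=3242381/9720000
Step 6: max=15298411/3645000, min=25425389/6480000, spread=637843/2332800
Step 7: max=14569691/3499200, min=45938591/11664000, spread=7881137/34992000
Step 8: max=27154377851/6561000000, min=34548545243/8748000000, spread=198875027/1049760000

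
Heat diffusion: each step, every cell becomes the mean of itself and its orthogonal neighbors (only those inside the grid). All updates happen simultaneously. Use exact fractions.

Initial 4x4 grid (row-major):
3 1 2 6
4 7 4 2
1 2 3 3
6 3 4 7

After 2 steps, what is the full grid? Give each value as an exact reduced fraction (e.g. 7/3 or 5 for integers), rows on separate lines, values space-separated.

Answer: 29/9 383/120 403/120 31/9
199/60 87/25 87/25 433/120
203/60 17/5 18/5 461/120
31/9 109/30 119/30 38/9

Derivation:
After step 1:
  8/3 13/4 13/4 10/3
  15/4 18/5 18/5 15/4
  13/4 16/5 16/5 15/4
  10/3 15/4 17/4 14/3
After step 2:
  29/9 383/120 403/120 31/9
  199/60 87/25 87/25 433/120
  203/60 17/5 18/5 461/120
  31/9 109/30 119/30 38/9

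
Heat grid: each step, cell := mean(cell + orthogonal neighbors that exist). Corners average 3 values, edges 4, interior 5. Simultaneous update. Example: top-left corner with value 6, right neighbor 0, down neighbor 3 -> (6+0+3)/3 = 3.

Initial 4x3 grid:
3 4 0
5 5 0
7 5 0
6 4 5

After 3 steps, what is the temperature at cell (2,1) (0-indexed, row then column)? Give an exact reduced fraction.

Step 1: cell (2,1) = 21/5
Step 2: cell (2,1) = 17/4
Step 3: cell (2,1) = 2407/600
Full grid after step 3:
  2801/720 1111/360 5123/2160
  2069/480 2111/600 3697/1440
  1405/288 2407/600 305/96
  10867/2160 199/45 2569/720

Answer: 2407/600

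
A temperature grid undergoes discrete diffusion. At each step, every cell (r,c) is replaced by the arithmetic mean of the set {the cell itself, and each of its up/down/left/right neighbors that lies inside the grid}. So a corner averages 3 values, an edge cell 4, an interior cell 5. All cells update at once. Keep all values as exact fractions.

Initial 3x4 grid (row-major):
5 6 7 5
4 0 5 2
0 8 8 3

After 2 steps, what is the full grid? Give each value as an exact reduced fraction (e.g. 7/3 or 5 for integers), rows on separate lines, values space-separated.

Answer: 47/12 397/80 1159/240 85/18
317/80 79/20 49/10 343/80
41/12 93/20 281/60 169/36

Derivation:
After step 1:
  5 9/2 23/4 14/3
  9/4 23/5 22/5 15/4
  4 4 6 13/3
After step 2:
  47/12 397/80 1159/240 85/18
  317/80 79/20 49/10 343/80
  41/12 93/20 281/60 169/36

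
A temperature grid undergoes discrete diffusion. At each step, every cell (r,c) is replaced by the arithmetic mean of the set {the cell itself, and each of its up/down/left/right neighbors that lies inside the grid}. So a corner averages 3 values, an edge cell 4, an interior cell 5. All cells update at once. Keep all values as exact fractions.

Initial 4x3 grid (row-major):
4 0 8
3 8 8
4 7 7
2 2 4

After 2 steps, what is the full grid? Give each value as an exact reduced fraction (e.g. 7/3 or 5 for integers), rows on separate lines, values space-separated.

After step 1:
  7/3 5 16/3
  19/4 26/5 31/4
  4 28/5 13/2
  8/3 15/4 13/3
After step 2:
  145/36 67/15 217/36
  977/240 283/50 1487/240
  1021/240 501/100 1451/240
  125/36 327/80 175/36

Answer: 145/36 67/15 217/36
977/240 283/50 1487/240
1021/240 501/100 1451/240
125/36 327/80 175/36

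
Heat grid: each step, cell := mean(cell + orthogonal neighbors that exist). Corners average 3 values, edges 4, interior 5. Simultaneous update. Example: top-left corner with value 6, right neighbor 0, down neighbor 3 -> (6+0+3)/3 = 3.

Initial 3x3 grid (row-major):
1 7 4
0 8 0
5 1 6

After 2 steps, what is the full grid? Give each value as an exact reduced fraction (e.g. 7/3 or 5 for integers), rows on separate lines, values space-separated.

After step 1:
  8/3 5 11/3
  7/2 16/5 9/2
  2 5 7/3
After step 2:
  67/18 109/30 79/18
  341/120 106/25 137/40
  7/2 47/15 71/18

Answer: 67/18 109/30 79/18
341/120 106/25 137/40
7/2 47/15 71/18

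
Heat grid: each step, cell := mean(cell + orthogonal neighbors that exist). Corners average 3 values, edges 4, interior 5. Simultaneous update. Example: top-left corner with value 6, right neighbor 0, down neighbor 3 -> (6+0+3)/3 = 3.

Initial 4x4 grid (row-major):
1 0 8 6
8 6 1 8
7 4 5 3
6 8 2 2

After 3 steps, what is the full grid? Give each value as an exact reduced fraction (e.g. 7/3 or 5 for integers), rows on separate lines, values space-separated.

After step 1:
  3 15/4 15/4 22/3
  11/2 19/5 28/5 9/2
  25/4 6 3 9/2
  7 5 17/4 7/3
After step 2:
  49/12 143/40 613/120 187/36
  371/80 493/100 413/100 329/60
  99/16 481/100 467/100 43/12
  73/12 89/16 175/48 133/36
After step 3:
  2951/720 5309/1200 16207/3600 5683/1080
  11903/2400 8833/2000 14593/3000 2069/450
  13031/2400 654/125 25007/6000 1961/450
  107/18 12061/2400 31631/7200 1573/432

Answer: 2951/720 5309/1200 16207/3600 5683/1080
11903/2400 8833/2000 14593/3000 2069/450
13031/2400 654/125 25007/6000 1961/450
107/18 12061/2400 31631/7200 1573/432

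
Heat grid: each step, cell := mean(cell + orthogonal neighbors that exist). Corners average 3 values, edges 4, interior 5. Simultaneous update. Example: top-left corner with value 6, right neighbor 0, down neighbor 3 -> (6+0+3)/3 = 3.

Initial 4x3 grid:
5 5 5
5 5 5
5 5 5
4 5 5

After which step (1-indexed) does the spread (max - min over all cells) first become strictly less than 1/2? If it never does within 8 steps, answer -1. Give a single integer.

Step 1: max=5, min=14/3, spread=1/3
  -> spread < 1/2 first at step 1
Step 2: max=5, min=85/18, spread=5/18
Step 3: max=5, min=1039/216, spread=41/216
Step 4: max=5, min=125383/25920, spread=4217/25920
Step 5: max=35921/7200, min=7566851/1555200, spread=38417/311040
Step 6: max=717403/144000, min=455359789/93312000, spread=1903471/18662400
Step 7: max=21484241/4320000, min=27392610911/5598720000, spread=18038617/223948800
Step 8: max=1931073241/388800000, min=1646347817149/335923200000, spread=883978523/13436928000

Answer: 1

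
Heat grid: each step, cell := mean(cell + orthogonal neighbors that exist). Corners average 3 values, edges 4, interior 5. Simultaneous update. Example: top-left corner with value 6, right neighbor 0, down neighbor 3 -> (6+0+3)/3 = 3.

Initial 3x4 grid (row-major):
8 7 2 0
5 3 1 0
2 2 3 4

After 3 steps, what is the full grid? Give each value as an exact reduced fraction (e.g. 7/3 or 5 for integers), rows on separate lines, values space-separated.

After step 1:
  20/3 5 5/2 2/3
  9/2 18/5 9/5 5/4
  3 5/2 5/2 7/3
After step 2:
  97/18 533/120 299/120 53/36
  533/120 87/25 233/100 121/80
  10/3 29/10 137/60 73/36
After step 3:
  2569/540 7111/1800 4831/1800 3943/2160
  29959/7200 2639/750 4839/2000 2937/1600
  427/120 3599/1200 8587/3600 4193/2160

Answer: 2569/540 7111/1800 4831/1800 3943/2160
29959/7200 2639/750 4839/2000 2937/1600
427/120 3599/1200 8587/3600 4193/2160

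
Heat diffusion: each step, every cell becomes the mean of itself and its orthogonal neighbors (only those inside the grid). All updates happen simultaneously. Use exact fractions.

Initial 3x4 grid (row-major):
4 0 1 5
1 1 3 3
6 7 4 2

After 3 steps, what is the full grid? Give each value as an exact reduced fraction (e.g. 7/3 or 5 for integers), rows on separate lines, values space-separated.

Answer: 4999/2160 16303/7200 1987/800 241/90
664/225 17279/6000 2859/1000 4809/1600
3917/1080 3191/900 4093/1200 2353/720

Derivation:
After step 1:
  5/3 3/2 9/4 3
  3 12/5 12/5 13/4
  14/3 9/2 4 3
After step 2:
  37/18 469/240 183/80 17/6
  44/15 69/25 143/50 233/80
  73/18 467/120 139/40 41/12
After step 3:
  4999/2160 16303/7200 1987/800 241/90
  664/225 17279/6000 2859/1000 4809/1600
  3917/1080 3191/900 4093/1200 2353/720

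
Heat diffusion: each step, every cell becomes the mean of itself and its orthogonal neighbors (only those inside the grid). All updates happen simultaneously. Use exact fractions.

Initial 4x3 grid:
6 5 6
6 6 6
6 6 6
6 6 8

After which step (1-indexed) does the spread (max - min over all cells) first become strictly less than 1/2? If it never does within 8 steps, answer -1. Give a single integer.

Step 1: max=20/3, min=17/3, spread=1
Step 2: max=59/9, min=1373/240, spread=601/720
Step 3: max=689/108, min=12523/2160, spread=419/720
Step 4: max=408733/64800, min=756161/129600, spread=4087/8640
  -> spread < 1/2 first at step 4
Step 5: max=24282737/3888000, min=45610819/7776000, spread=65659/172800
Step 6: max=1447441303/233280000, min=2750379881/466560000, spread=1926703/6220800
Step 7: max=86392822277/13996800000, min=165743427979/27993600000, spread=93896221/373248000
Step 8: max=5163044349943/839808000000, min=9980585601761/1679616000000, spread=61422773/298598400

Answer: 4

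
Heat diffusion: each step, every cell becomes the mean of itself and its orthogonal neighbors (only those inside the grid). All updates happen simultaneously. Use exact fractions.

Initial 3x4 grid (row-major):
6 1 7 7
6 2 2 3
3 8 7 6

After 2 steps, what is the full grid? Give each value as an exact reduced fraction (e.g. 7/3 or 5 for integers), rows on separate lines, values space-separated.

Answer: 151/36 983/240 1087/240 173/36
361/80 17/4 9/2 197/40
179/36 1213/240 1217/240 187/36

Derivation:
After step 1:
  13/3 4 17/4 17/3
  17/4 19/5 21/5 9/2
  17/3 5 23/4 16/3
After step 2:
  151/36 983/240 1087/240 173/36
  361/80 17/4 9/2 197/40
  179/36 1213/240 1217/240 187/36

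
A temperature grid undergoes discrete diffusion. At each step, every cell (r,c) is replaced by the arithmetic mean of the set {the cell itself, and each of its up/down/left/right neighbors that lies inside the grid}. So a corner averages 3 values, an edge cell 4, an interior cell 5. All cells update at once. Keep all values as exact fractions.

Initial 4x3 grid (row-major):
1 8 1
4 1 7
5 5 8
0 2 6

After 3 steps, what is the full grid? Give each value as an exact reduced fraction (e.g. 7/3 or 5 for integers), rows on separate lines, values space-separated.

Answer: 415/108 55919/14400 989/216
25487/7200 26161/6000 32837/7200
26297/7200 24391/6000 35747/7200
3601/1080 58769/14400 1249/270

Derivation:
After step 1:
  13/3 11/4 16/3
  11/4 5 17/4
  7/2 21/5 13/2
  7/3 13/4 16/3
After step 2:
  59/18 209/48 37/9
  187/48 379/100 253/48
  767/240 449/100 1217/240
  109/36 907/240 181/36
After step 3:
  415/108 55919/14400 989/216
  25487/7200 26161/6000 32837/7200
  26297/7200 24391/6000 35747/7200
  3601/1080 58769/14400 1249/270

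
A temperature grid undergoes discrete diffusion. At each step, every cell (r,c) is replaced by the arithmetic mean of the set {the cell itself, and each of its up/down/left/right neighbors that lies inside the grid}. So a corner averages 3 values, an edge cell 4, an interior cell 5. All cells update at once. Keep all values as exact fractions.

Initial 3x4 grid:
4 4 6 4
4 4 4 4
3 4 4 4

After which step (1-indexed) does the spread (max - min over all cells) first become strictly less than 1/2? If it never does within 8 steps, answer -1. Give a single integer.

Answer: 4

Derivation:
Step 1: max=14/3, min=11/3, spread=1
Step 2: max=271/60, min=67/18, spread=143/180
Step 3: max=2371/540, min=823/216, spread=209/360
Step 4: max=69841/16200, min=504083/129600, spread=3643/8640
  -> spread < 1/2 first at step 4
Step 5: max=4158149/972000, min=30588607/7776000, spread=178439/518400
Step 6: max=247191451/58320000, min=1854857633/466560000, spread=1635653/6220800
Step 7: max=7372066567/1749600000, min=112043259547/27993600000, spread=78797407/373248000
Step 8: max=54996830791/13122000000, min=6761348045873/1679616000000, spread=741990121/4478976000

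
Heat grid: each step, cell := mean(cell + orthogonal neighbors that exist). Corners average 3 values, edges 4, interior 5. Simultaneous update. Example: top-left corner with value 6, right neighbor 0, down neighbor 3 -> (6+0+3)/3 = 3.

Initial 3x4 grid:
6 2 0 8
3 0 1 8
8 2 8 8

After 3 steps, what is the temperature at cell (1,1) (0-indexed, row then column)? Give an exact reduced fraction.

Step 1: cell (1,1) = 8/5
Step 2: cell (1,1) = 63/20
Step 3: cell (1,1) = 1333/400
Full grid after step 3:
  1669/540 4439/1440 1037/288 2501/540
  3427/960 1333/400 5083/1200 14837/2880
  4183/1080 5929/1440 457/96 2069/360

Answer: 1333/400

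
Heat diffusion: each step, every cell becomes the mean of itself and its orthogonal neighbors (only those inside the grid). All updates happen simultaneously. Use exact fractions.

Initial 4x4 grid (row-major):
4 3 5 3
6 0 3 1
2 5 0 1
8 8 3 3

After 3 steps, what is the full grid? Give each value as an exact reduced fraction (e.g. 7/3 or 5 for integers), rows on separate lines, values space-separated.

After step 1:
  13/3 3 7/2 3
  3 17/5 9/5 2
  21/4 3 12/5 5/4
  6 6 7/2 7/3
After step 2:
  31/9 427/120 113/40 17/6
  959/240 71/25 131/50 161/80
  69/16 401/100 239/100 479/240
  23/4 37/8 427/120 85/36
After step 3:
  7919/2160 11401/3600 3551/1200 1841/720
  26267/7200 20429/6000 203/80 5677/2400
  10841/2400 7271/2000 17489/6000 15767/7200
  235/48 5383/1200 11641/3600 5699/2160

Answer: 7919/2160 11401/3600 3551/1200 1841/720
26267/7200 20429/6000 203/80 5677/2400
10841/2400 7271/2000 17489/6000 15767/7200
235/48 5383/1200 11641/3600 5699/2160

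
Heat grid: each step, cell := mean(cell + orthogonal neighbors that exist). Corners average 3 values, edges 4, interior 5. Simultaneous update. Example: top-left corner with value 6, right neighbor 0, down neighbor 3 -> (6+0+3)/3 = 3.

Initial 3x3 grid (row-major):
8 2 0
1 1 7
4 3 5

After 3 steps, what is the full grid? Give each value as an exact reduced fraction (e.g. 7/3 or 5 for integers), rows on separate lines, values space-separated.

After step 1:
  11/3 11/4 3
  7/2 14/5 13/4
  8/3 13/4 5
After step 2:
  119/36 733/240 3
  379/120 311/100 281/80
  113/36 823/240 23/6
After step 3:
  6853/2160 44891/14400 287/90
  22883/7200 19517/6000 16147/4800
  7003/2160 48641/14400 431/120

Answer: 6853/2160 44891/14400 287/90
22883/7200 19517/6000 16147/4800
7003/2160 48641/14400 431/120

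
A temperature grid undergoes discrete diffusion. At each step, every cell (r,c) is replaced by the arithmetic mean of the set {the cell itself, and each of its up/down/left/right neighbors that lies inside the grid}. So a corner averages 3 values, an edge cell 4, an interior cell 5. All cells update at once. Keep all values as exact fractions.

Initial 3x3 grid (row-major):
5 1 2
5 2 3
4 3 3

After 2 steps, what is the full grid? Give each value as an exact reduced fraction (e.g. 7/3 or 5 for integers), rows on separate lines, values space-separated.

Answer: 61/18 329/120 7/3
217/60 74/25 103/40
11/3 16/5 17/6

Derivation:
After step 1:
  11/3 5/2 2
  4 14/5 5/2
  4 3 3
After step 2:
  61/18 329/120 7/3
  217/60 74/25 103/40
  11/3 16/5 17/6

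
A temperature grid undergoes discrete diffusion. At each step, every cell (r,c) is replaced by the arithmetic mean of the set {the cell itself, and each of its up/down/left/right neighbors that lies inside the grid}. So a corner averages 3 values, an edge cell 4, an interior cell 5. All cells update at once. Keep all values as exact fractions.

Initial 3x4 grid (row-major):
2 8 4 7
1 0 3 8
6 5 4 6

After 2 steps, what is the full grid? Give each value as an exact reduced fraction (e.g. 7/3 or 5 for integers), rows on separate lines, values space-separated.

After step 1:
  11/3 7/2 11/2 19/3
  9/4 17/5 19/5 6
  4 15/4 9/2 6
After step 2:
  113/36 241/60 287/60 107/18
  799/240 167/50 116/25 83/15
  10/3 313/80 361/80 11/2

Answer: 113/36 241/60 287/60 107/18
799/240 167/50 116/25 83/15
10/3 313/80 361/80 11/2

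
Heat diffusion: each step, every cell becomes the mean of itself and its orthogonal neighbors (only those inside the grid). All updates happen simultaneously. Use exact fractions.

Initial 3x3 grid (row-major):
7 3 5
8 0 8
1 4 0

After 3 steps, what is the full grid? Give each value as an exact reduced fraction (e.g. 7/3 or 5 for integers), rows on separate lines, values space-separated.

After step 1:
  6 15/4 16/3
  4 23/5 13/4
  13/3 5/4 4
After step 2:
  55/12 1181/240 37/9
  71/15 337/100 1031/240
  115/36 851/240 17/6
After step 3:
  1139/240 61147/14400 2399/540
  14293/3600 25039/6000 52597/14400
  8261/2160 46597/14400 427/120

Answer: 1139/240 61147/14400 2399/540
14293/3600 25039/6000 52597/14400
8261/2160 46597/14400 427/120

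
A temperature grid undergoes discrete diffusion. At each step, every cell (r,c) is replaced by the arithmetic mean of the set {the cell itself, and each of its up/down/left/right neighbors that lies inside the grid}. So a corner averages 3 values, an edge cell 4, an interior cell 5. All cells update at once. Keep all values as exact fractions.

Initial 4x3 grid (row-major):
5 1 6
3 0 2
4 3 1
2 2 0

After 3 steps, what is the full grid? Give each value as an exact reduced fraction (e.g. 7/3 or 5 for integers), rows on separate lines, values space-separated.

Answer: 14/5 543/200 607/240
3233/1200 4783/2000 1797/800
554/225 6377/3000 4351/2400
1007/432 27911/14400 119/72

Derivation:
After step 1:
  3 3 3
  3 9/5 9/4
  3 2 3/2
  8/3 7/4 1
After step 2:
  3 27/10 11/4
  27/10 241/100 171/80
  8/3 201/100 27/16
  89/36 89/48 17/12
After step 3:
  14/5 543/200 607/240
  3233/1200 4783/2000 1797/800
  554/225 6377/3000 4351/2400
  1007/432 27911/14400 119/72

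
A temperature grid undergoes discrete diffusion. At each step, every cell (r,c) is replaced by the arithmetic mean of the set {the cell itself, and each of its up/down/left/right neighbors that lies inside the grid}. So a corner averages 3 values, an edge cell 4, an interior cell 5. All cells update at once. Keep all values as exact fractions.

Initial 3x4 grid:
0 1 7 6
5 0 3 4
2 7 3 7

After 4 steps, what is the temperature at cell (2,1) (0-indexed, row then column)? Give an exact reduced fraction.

Answer: 96929/27000

Derivation:
Step 1: cell (2,1) = 3
Step 2: cell (2,1) = 119/30
Step 3: cell (2,1) = 12413/3600
Step 4: cell (2,1) = 96929/27000
Full grid after step 4:
  4287/1600 75923/24000 817927/216000 283651/64800
  2563873/864000 1160177/360000 723101/180000 949157/216000
  407897/129600 96929/27000 217513/54000 145463/32400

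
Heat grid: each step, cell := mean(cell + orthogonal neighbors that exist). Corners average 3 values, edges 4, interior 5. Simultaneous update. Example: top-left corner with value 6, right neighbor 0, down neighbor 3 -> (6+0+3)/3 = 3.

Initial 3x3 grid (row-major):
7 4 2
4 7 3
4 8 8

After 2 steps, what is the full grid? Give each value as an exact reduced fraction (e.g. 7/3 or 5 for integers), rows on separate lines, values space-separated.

Answer: 31/6 91/20 13/3
631/120 549/100 293/60
211/36 1417/240 217/36

Derivation:
After step 1:
  5 5 3
  11/2 26/5 5
  16/3 27/4 19/3
After step 2:
  31/6 91/20 13/3
  631/120 549/100 293/60
  211/36 1417/240 217/36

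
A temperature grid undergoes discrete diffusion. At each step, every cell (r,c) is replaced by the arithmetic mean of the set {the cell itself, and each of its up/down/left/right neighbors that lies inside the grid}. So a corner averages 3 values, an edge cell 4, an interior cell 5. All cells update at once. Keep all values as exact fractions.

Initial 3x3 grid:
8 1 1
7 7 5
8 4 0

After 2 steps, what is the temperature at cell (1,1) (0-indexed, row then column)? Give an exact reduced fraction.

Step 1: cell (1,1) = 24/5
Step 2: cell (1,1) = 491/100
Full grid after step 2:
  205/36 1003/240 59/18
  719/120 491/100 803/240
  223/36 1133/240 11/3

Answer: 491/100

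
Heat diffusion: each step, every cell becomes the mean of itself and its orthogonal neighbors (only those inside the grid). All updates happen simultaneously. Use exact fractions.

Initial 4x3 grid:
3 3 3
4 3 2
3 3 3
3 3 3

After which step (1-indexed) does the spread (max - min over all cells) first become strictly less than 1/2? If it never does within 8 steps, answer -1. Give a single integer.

Step 1: max=10/3, min=8/3, spread=2/3
Step 2: max=77/24, min=67/24, spread=5/12
  -> spread < 1/2 first at step 2
Step 3: max=677/216, min=619/216, spread=29/108
Step 4: max=167/54, min=157/54, spread=5/27
Step 5: max=7943/2592, min=7609/2592, spread=167/1296
Step 6: max=23681/7776, min=22975/7776, spread=353/3888
Step 7: max=565867/186624, min=553877/186624, spread=5995/93312
Step 8: max=3384791/1119744, min=3333673/1119744, spread=25559/559872

Answer: 2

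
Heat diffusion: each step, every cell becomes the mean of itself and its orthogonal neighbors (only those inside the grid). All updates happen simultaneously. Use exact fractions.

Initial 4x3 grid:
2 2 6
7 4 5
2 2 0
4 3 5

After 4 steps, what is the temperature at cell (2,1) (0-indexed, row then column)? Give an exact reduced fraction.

Step 1: cell (2,1) = 11/5
Step 2: cell (2,1) = 329/100
Step 3: cell (2,1) = 18781/6000
Step 4: cell (2,1) = 149293/45000
Full grid after step 4:
  237247/64800 179297/48000 119161/32400
  386957/108000 104837/30000 767789/216000
  39613/12000 149293/45000 691909/216000
  7771/2400 1334813/432000 100871/32400

Answer: 149293/45000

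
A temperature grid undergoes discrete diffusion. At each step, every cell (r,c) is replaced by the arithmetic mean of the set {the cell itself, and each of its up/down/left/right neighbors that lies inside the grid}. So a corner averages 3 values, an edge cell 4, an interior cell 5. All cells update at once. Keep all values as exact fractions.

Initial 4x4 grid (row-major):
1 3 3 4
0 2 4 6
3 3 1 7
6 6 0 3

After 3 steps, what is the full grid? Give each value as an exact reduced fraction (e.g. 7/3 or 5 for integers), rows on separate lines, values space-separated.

Answer: 4409/2160 17741/7200 24341/7200 8597/2160
8413/3600 16079/6000 20051/6000 14443/3600
1213/400 6151/2000 20153/6000 13291/3600
509/144 2731/800 23867/7200 1507/432

Derivation:
After step 1:
  4/3 9/4 7/2 13/3
  3/2 12/5 16/5 21/4
  3 3 3 17/4
  5 15/4 5/2 10/3
After step 2:
  61/36 569/240 797/240 157/36
  247/120 247/100 347/100 511/120
  25/8 303/100 319/100 95/24
  47/12 57/16 151/48 121/36
After step 3:
  4409/2160 17741/7200 24341/7200 8597/2160
  8413/3600 16079/6000 20051/6000 14443/3600
  1213/400 6151/2000 20153/6000 13291/3600
  509/144 2731/800 23867/7200 1507/432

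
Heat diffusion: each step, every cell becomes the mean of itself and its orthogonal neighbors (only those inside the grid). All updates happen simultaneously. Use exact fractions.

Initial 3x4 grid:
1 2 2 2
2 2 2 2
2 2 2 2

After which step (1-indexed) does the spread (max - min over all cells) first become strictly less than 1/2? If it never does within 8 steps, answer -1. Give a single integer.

Step 1: max=2, min=5/3, spread=1/3
  -> spread < 1/2 first at step 1
Step 2: max=2, min=31/18, spread=5/18
Step 3: max=2, min=391/216, spread=41/216
Step 4: max=2, min=47623/25920, spread=4217/25920
Step 5: max=14321/7200, min=2901251/1555200, spread=38417/311040
Step 6: max=285403/144000, min=175423789/93312000, spread=1903471/18662400
Step 7: max=8524241/4320000, min=10596450911/5598720000, spread=18038617/223948800
Step 8: max=764673241/388800000, min=638578217149/335923200000, spread=883978523/13436928000

Answer: 1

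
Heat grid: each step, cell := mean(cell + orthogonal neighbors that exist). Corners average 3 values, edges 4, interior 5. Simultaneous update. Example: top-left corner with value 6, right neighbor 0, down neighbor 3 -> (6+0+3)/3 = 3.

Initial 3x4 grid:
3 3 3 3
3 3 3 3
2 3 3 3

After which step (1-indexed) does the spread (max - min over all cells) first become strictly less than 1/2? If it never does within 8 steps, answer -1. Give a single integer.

Answer: 1

Derivation:
Step 1: max=3, min=8/3, spread=1/3
  -> spread < 1/2 first at step 1
Step 2: max=3, min=49/18, spread=5/18
Step 3: max=3, min=607/216, spread=41/216
Step 4: max=3, min=73543/25920, spread=4217/25920
Step 5: max=21521/7200, min=4456451/1555200, spread=38417/311040
Step 6: max=429403/144000, min=268735789/93312000, spread=1903471/18662400
Step 7: max=12844241/4320000, min=16195170911/5598720000, spread=18038617/223948800
Step 8: max=1153473241/388800000, min=974501417149/335923200000, spread=883978523/13436928000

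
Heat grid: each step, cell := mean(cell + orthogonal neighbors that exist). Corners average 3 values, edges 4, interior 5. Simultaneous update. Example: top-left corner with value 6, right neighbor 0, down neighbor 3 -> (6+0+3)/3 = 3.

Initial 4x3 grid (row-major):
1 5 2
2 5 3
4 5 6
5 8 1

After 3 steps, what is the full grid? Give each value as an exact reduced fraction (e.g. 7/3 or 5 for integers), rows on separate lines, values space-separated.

After step 1:
  8/3 13/4 10/3
  3 4 4
  4 28/5 15/4
  17/3 19/4 5
After step 2:
  107/36 53/16 127/36
  41/12 397/100 181/48
  137/30 221/50 367/80
  173/36 1261/240 9/2
After step 3:
  1397/432 5513/1600 191/54
  13433/3600 1889/500 28541/7200
  968/225 13679/3000 10367/2400
  10531/2160 68327/14400 1721/360

Answer: 1397/432 5513/1600 191/54
13433/3600 1889/500 28541/7200
968/225 13679/3000 10367/2400
10531/2160 68327/14400 1721/360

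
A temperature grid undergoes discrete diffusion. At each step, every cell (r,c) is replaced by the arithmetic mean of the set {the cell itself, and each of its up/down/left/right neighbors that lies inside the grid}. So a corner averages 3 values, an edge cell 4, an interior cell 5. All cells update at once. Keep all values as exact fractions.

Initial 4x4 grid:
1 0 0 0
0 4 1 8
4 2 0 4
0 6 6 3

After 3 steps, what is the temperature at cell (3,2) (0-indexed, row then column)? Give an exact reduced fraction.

Step 1: cell (3,2) = 15/4
Step 2: cell (3,2) = 851/240
Step 3: cell (3,2) = 25409/7200
Full grid after step 3:
  2489/2160 2663/1800 2959/1800 2453/1080
  13247/7200 2107/1200 7259/3000 9563/3600
  16487/7200 4133/1500 17603/6000 12307/3600
  1583/540 21977/7200 25409/7200 7901/2160

Answer: 25409/7200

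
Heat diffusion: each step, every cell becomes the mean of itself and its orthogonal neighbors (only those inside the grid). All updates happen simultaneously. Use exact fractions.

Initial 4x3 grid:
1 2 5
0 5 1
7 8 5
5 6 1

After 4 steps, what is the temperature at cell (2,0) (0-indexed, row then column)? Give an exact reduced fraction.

Step 1: cell (2,0) = 5
Step 2: cell (2,0) = 409/80
Step 3: cell (2,0) = 10913/2400
Step 4: cell (2,0) = 327131/72000
Full grid after step 4:
  136351/43200 2679127/864000 429953/129600
  260431/72000 1352333/360000 788293/216000
  327131/72000 43703/10000 312631/72000
  105653/21600 175573/36000 33001/7200

Answer: 327131/72000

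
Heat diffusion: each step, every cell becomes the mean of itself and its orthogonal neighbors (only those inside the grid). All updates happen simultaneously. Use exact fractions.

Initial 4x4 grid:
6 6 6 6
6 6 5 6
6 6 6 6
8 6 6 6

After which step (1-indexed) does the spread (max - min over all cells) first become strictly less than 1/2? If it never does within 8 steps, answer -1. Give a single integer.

Step 1: max=20/3, min=23/4, spread=11/12
Step 2: max=59/9, min=289/50, spread=349/450
Step 3: max=689/108, min=14033/2400, spread=11503/21600
Step 4: max=12758/2025, min=63229/10800, spread=14441/32400
  -> spread < 1/2 first at step 4
Step 5: max=1515551/243000, min=1902331/324000, spread=355211/972000
Step 6: max=2257267/364500, min=57190993/9720000, spread=9008381/29160000
Step 7: max=538820909/87480000, min=1720604713/291600000, spread=226394951/874800000
Step 8: max=40239902327/6561000000, min=51748661629/8748000000, spread=5713624421/26244000000

Answer: 4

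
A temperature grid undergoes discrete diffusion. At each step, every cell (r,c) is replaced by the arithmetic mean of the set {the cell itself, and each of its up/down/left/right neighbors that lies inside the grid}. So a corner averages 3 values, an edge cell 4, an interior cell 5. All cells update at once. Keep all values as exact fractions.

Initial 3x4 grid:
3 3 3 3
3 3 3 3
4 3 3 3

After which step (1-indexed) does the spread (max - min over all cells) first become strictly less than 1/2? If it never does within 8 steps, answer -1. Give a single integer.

Answer: 1

Derivation:
Step 1: max=10/3, min=3, spread=1/3
  -> spread < 1/2 first at step 1
Step 2: max=59/18, min=3, spread=5/18
Step 3: max=689/216, min=3, spread=41/216
Step 4: max=81977/25920, min=3, spread=4217/25920
Step 5: max=4874749/1555200, min=21679/7200, spread=38417/311040
Step 6: max=291136211/93312000, min=434597/144000, spread=1903471/18662400
Step 7: max=17397149089/5598720000, min=13075759/4320000, spread=18038617/223948800
Step 8: max=1041037782851/335923200000, min=1179326759/388800000, spread=883978523/13436928000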